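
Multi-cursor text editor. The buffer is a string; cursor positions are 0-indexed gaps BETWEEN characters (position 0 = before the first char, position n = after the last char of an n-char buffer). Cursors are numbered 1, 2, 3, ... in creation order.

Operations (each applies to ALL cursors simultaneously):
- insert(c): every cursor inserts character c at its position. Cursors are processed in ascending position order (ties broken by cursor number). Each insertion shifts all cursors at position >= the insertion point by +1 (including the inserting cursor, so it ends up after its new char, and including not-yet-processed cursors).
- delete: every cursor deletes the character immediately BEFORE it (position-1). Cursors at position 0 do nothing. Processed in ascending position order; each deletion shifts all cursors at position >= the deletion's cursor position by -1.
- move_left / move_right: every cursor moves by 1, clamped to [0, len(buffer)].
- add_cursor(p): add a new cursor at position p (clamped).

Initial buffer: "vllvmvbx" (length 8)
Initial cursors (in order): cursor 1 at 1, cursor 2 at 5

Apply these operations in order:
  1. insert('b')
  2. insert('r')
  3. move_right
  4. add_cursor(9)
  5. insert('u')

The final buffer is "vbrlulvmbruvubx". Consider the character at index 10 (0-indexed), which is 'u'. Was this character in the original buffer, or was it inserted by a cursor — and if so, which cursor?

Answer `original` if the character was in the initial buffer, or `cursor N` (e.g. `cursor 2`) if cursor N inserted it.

Answer: cursor 3

Derivation:
After op 1 (insert('b')): buffer="vbllvmbvbx" (len 10), cursors c1@2 c2@7, authorship .1....2...
After op 2 (insert('r')): buffer="vbrllvmbrvbx" (len 12), cursors c1@3 c2@9, authorship .11....22...
After op 3 (move_right): buffer="vbrllvmbrvbx" (len 12), cursors c1@4 c2@10, authorship .11....22...
After op 4 (add_cursor(9)): buffer="vbrllvmbrvbx" (len 12), cursors c1@4 c3@9 c2@10, authorship .11....22...
After op 5 (insert('u')): buffer="vbrlulvmbruvubx" (len 15), cursors c1@5 c3@11 c2@13, authorship .11.1...223.2..
Authorship (.=original, N=cursor N): . 1 1 . 1 . . . 2 2 3 . 2 . .
Index 10: author = 3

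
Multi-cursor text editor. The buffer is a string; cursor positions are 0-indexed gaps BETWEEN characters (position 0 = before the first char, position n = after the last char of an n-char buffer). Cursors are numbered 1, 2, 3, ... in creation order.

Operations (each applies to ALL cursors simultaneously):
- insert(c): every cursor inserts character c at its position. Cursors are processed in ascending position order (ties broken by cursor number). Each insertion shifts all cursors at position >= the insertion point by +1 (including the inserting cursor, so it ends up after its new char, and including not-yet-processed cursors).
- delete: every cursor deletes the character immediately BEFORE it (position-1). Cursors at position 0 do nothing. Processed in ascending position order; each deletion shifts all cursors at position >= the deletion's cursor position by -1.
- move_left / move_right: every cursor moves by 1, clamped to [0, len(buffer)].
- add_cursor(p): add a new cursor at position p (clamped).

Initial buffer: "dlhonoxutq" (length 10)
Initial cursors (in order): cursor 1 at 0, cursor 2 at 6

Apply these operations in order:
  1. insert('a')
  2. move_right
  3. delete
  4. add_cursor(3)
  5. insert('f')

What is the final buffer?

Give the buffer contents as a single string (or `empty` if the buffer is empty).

Answer: aflhfonoafutq

Derivation:
After op 1 (insert('a')): buffer="adlhonoaxutq" (len 12), cursors c1@1 c2@8, authorship 1......2....
After op 2 (move_right): buffer="adlhonoaxutq" (len 12), cursors c1@2 c2@9, authorship 1......2....
After op 3 (delete): buffer="alhonoautq" (len 10), cursors c1@1 c2@7, authorship 1.....2...
After op 4 (add_cursor(3)): buffer="alhonoautq" (len 10), cursors c1@1 c3@3 c2@7, authorship 1.....2...
After op 5 (insert('f')): buffer="aflhfonoafutq" (len 13), cursors c1@2 c3@5 c2@10, authorship 11..3...22...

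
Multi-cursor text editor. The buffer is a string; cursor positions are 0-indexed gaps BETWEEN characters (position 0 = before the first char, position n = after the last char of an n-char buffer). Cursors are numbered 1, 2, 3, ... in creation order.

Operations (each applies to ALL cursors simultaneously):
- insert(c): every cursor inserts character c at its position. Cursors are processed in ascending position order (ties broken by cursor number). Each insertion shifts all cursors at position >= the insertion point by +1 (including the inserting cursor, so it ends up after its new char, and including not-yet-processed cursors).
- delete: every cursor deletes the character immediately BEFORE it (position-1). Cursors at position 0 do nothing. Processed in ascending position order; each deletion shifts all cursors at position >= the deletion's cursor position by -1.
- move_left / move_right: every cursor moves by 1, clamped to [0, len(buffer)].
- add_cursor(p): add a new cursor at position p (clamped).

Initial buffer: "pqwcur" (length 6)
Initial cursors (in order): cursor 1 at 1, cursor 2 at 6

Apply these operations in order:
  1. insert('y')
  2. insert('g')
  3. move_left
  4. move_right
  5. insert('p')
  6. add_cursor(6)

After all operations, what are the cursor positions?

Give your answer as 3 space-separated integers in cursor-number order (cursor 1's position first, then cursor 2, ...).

After op 1 (insert('y')): buffer="pyqwcury" (len 8), cursors c1@2 c2@8, authorship .1.....2
After op 2 (insert('g')): buffer="pygqwcuryg" (len 10), cursors c1@3 c2@10, authorship .11.....22
After op 3 (move_left): buffer="pygqwcuryg" (len 10), cursors c1@2 c2@9, authorship .11.....22
After op 4 (move_right): buffer="pygqwcuryg" (len 10), cursors c1@3 c2@10, authorship .11.....22
After op 5 (insert('p')): buffer="pygpqwcurygp" (len 12), cursors c1@4 c2@12, authorship .111.....222
After op 6 (add_cursor(6)): buffer="pygpqwcurygp" (len 12), cursors c1@4 c3@6 c2@12, authorship .111.....222

Answer: 4 12 6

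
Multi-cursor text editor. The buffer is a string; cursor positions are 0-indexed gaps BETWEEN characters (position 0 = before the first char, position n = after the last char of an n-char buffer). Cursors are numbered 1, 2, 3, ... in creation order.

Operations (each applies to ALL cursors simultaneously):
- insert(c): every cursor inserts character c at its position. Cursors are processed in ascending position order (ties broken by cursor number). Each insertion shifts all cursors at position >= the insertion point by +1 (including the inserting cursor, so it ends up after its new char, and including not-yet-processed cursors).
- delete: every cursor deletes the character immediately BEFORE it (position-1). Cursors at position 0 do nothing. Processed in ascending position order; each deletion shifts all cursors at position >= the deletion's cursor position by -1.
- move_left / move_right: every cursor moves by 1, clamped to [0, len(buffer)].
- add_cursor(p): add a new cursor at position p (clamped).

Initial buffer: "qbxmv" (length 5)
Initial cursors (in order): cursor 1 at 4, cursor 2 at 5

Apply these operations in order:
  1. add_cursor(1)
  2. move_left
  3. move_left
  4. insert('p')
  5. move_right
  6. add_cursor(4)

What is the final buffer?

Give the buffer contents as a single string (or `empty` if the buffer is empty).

After op 1 (add_cursor(1)): buffer="qbxmv" (len 5), cursors c3@1 c1@4 c2@5, authorship .....
After op 2 (move_left): buffer="qbxmv" (len 5), cursors c3@0 c1@3 c2@4, authorship .....
After op 3 (move_left): buffer="qbxmv" (len 5), cursors c3@0 c1@2 c2@3, authorship .....
After op 4 (insert('p')): buffer="pqbpxpmv" (len 8), cursors c3@1 c1@4 c2@6, authorship 3..1.2..
After op 5 (move_right): buffer="pqbpxpmv" (len 8), cursors c3@2 c1@5 c2@7, authorship 3..1.2..
After op 6 (add_cursor(4)): buffer="pqbpxpmv" (len 8), cursors c3@2 c4@4 c1@5 c2@7, authorship 3..1.2..

Answer: pqbpxpmv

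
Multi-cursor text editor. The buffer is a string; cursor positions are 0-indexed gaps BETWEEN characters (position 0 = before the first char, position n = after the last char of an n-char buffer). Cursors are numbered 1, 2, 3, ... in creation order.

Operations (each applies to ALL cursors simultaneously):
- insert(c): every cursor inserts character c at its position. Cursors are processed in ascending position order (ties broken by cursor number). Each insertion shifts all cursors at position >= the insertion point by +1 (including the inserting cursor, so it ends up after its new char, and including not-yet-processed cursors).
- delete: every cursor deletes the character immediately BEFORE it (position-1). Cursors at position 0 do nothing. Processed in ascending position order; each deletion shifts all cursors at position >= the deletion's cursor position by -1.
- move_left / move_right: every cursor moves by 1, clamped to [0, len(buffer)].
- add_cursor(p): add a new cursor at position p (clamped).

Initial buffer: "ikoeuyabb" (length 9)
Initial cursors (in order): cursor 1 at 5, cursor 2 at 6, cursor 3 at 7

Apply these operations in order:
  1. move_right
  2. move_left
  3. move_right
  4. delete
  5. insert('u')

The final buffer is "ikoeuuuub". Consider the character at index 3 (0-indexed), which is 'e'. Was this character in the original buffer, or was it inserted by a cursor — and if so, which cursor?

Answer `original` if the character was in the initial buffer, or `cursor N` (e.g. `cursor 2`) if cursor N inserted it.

After op 1 (move_right): buffer="ikoeuyabb" (len 9), cursors c1@6 c2@7 c3@8, authorship .........
After op 2 (move_left): buffer="ikoeuyabb" (len 9), cursors c1@5 c2@6 c3@7, authorship .........
After op 3 (move_right): buffer="ikoeuyabb" (len 9), cursors c1@6 c2@7 c3@8, authorship .........
After op 4 (delete): buffer="ikoeub" (len 6), cursors c1@5 c2@5 c3@5, authorship ......
After op 5 (insert('u')): buffer="ikoeuuuub" (len 9), cursors c1@8 c2@8 c3@8, authorship .....123.
Authorship (.=original, N=cursor N): . . . . . 1 2 3 .
Index 3: author = original

Answer: original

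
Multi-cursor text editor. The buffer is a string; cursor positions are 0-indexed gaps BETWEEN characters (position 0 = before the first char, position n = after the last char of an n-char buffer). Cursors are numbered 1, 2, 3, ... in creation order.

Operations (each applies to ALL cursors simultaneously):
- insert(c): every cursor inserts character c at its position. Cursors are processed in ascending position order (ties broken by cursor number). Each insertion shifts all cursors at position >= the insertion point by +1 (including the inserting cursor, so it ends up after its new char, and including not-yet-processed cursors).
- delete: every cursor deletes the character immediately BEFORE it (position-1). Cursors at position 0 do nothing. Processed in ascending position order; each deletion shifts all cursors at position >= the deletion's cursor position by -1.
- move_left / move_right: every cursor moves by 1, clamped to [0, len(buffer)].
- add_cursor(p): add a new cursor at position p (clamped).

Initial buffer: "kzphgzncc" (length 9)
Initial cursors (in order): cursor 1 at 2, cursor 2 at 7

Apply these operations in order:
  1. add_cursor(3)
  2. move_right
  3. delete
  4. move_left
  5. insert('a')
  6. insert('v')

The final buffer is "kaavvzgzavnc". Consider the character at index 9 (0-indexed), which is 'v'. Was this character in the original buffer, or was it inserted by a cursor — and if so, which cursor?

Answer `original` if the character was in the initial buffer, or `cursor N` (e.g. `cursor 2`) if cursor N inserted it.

Answer: cursor 2

Derivation:
After op 1 (add_cursor(3)): buffer="kzphgzncc" (len 9), cursors c1@2 c3@3 c2@7, authorship .........
After op 2 (move_right): buffer="kzphgzncc" (len 9), cursors c1@3 c3@4 c2@8, authorship .........
After op 3 (delete): buffer="kzgznc" (len 6), cursors c1@2 c3@2 c2@5, authorship ......
After op 4 (move_left): buffer="kzgznc" (len 6), cursors c1@1 c3@1 c2@4, authorship ......
After op 5 (insert('a')): buffer="kaazgzanc" (len 9), cursors c1@3 c3@3 c2@7, authorship .13...2..
After op 6 (insert('v')): buffer="kaavvzgzavnc" (len 12), cursors c1@5 c3@5 c2@10, authorship .1313...22..
Authorship (.=original, N=cursor N): . 1 3 1 3 . . . 2 2 . .
Index 9: author = 2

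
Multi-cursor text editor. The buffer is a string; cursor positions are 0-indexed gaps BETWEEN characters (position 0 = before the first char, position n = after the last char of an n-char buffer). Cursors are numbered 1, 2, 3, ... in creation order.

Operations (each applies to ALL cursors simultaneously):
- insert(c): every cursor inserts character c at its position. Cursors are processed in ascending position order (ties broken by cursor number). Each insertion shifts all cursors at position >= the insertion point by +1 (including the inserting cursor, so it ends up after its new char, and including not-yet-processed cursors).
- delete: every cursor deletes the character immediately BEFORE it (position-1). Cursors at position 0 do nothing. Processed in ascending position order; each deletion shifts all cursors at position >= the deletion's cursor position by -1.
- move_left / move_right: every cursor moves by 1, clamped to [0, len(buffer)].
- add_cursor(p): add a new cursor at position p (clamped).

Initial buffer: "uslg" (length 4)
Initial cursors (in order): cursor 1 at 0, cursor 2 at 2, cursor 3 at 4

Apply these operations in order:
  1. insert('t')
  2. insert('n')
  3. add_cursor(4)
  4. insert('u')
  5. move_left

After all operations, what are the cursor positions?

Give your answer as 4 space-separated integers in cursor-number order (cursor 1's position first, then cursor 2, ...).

Answer: 2 8 13 5

Derivation:
After op 1 (insert('t')): buffer="tustlgt" (len 7), cursors c1@1 c2@4 c3@7, authorship 1..2..3
After op 2 (insert('n')): buffer="tnustnlgtn" (len 10), cursors c1@2 c2@6 c3@10, authorship 11..22..33
After op 3 (add_cursor(4)): buffer="tnustnlgtn" (len 10), cursors c1@2 c4@4 c2@6 c3@10, authorship 11..22..33
After op 4 (insert('u')): buffer="tnuusutnulgtnu" (len 14), cursors c1@3 c4@6 c2@9 c3@14, authorship 111..4222..333
After op 5 (move_left): buffer="tnuusutnulgtnu" (len 14), cursors c1@2 c4@5 c2@8 c3@13, authorship 111..4222..333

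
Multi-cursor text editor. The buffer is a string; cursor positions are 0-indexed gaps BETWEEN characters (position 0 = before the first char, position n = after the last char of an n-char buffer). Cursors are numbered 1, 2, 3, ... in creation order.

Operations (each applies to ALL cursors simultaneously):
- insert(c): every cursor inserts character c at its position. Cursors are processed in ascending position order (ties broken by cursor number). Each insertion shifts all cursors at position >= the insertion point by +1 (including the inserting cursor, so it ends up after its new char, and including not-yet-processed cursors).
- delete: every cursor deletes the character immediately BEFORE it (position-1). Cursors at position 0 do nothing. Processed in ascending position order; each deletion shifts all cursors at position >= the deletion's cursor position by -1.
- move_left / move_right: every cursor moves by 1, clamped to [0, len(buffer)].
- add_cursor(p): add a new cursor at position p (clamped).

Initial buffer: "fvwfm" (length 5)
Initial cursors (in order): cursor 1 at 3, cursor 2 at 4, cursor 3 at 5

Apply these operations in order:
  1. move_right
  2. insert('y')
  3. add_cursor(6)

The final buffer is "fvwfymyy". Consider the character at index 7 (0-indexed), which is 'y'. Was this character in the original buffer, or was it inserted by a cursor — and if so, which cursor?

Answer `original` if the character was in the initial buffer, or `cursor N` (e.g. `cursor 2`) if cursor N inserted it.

After op 1 (move_right): buffer="fvwfm" (len 5), cursors c1@4 c2@5 c3@5, authorship .....
After op 2 (insert('y')): buffer="fvwfymyy" (len 8), cursors c1@5 c2@8 c3@8, authorship ....1.23
After op 3 (add_cursor(6)): buffer="fvwfymyy" (len 8), cursors c1@5 c4@6 c2@8 c3@8, authorship ....1.23
Authorship (.=original, N=cursor N): . . . . 1 . 2 3
Index 7: author = 3

Answer: cursor 3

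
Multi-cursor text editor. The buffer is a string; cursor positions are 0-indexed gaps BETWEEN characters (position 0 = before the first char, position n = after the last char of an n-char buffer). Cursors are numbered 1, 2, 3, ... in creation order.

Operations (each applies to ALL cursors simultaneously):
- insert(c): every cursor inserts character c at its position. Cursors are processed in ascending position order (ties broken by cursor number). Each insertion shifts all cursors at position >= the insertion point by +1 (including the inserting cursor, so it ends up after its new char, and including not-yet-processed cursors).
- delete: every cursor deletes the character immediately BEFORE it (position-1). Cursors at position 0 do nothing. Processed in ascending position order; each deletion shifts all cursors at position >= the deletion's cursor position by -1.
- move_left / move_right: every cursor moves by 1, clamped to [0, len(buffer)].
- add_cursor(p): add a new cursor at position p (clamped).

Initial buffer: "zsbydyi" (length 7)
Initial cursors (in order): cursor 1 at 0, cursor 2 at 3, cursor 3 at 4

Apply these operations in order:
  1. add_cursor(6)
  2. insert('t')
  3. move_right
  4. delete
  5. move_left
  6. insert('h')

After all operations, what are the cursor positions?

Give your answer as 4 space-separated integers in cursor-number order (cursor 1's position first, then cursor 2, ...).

After op 1 (add_cursor(6)): buffer="zsbydyi" (len 7), cursors c1@0 c2@3 c3@4 c4@6, authorship .......
After op 2 (insert('t')): buffer="tzsbtytdyti" (len 11), cursors c1@1 c2@5 c3@7 c4@10, authorship 1...2.3..4.
After op 3 (move_right): buffer="tzsbtytdyti" (len 11), cursors c1@2 c2@6 c3@8 c4@11, authorship 1...2.3..4.
After op 4 (delete): buffer="tsbttyt" (len 7), cursors c1@1 c2@4 c3@5 c4@7, authorship 1..23.4
After op 5 (move_left): buffer="tsbttyt" (len 7), cursors c1@0 c2@3 c3@4 c4@6, authorship 1..23.4
After op 6 (insert('h')): buffer="htsbhthtyht" (len 11), cursors c1@1 c2@5 c3@7 c4@10, authorship 11..2233.44

Answer: 1 5 7 10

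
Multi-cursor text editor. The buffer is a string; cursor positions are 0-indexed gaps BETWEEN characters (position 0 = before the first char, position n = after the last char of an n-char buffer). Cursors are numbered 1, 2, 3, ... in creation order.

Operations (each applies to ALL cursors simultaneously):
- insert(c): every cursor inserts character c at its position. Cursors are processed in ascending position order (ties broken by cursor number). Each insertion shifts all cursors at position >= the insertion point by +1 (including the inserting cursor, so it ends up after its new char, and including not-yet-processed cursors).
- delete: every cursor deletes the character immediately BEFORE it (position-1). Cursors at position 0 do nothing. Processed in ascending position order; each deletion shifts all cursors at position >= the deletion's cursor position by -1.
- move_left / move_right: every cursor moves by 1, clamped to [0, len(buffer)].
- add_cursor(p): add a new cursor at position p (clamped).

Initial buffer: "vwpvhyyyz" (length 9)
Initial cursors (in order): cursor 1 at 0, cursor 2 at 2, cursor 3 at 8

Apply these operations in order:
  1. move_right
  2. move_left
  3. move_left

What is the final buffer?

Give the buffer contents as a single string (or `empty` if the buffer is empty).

After op 1 (move_right): buffer="vwpvhyyyz" (len 9), cursors c1@1 c2@3 c3@9, authorship .........
After op 2 (move_left): buffer="vwpvhyyyz" (len 9), cursors c1@0 c2@2 c3@8, authorship .........
After op 3 (move_left): buffer="vwpvhyyyz" (len 9), cursors c1@0 c2@1 c3@7, authorship .........

Answer: vwpvhyyyz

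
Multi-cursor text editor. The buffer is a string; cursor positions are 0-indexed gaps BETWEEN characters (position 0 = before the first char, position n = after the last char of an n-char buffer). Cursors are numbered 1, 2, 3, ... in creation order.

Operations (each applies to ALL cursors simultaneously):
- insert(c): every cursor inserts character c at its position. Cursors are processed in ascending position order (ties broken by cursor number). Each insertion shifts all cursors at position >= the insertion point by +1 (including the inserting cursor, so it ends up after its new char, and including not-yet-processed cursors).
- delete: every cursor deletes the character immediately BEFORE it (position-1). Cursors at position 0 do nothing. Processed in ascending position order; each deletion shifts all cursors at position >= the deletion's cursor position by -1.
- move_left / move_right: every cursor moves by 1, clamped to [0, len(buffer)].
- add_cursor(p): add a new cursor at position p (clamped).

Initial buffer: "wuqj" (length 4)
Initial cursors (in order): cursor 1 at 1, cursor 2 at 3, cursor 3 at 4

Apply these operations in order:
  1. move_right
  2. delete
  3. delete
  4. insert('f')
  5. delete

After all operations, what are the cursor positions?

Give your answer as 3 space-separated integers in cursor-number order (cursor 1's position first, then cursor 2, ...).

Answer: 0 0 0

Derivation:
After op 1 (move_right): buffer="wuqj" (len 4), cursors c1@2 c2@4 c3@4, authorship ....
After op 2 (delete): buffer="w" (len 1), cursors c1@1 c2@1 c3@1, authorship .
After op 3 (delete): buffer="" (len 0), cursors c1@0 c2@0 c3@0, authorship 
After op 4 (insert('f')): buffer="fff" (len 3), cursors c1@3 c2@3 c3@3, authorship 123
After op 5 (delete): buffer="" (len 0), cursors c1@0 c2@0 c3@0, authorship 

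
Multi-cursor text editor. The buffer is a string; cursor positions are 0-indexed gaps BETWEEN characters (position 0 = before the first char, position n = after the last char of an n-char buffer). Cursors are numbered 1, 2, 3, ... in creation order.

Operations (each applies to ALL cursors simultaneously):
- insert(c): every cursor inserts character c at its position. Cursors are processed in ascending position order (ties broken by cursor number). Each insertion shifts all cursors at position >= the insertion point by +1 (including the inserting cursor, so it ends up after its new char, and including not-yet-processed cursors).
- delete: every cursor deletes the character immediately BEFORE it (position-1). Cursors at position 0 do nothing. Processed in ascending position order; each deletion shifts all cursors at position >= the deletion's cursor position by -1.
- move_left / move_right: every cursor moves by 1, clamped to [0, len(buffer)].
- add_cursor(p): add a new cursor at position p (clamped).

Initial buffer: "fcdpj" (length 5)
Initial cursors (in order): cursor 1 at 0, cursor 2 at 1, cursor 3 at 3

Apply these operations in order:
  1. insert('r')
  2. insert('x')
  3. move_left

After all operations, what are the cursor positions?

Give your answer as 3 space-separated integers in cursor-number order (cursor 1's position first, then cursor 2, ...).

After op 1 (insert('r')): buffer="rfrcdrpj" (len 8), cursors c1@1 c2@3 c3@6, authorship 1.2..3..
After op 2 (insert('x')): buffer="rxfrxcdrxpj" (len 11), cursors c1@2 c2@5 c3@9, authorship 11.22..33..
After op 3 (move_left): buffer="rxfrxcdrxpj" (len 11), cursors c1@1 c2@4 c3@8, authorship 11.22..33..

Answer: 1 4 8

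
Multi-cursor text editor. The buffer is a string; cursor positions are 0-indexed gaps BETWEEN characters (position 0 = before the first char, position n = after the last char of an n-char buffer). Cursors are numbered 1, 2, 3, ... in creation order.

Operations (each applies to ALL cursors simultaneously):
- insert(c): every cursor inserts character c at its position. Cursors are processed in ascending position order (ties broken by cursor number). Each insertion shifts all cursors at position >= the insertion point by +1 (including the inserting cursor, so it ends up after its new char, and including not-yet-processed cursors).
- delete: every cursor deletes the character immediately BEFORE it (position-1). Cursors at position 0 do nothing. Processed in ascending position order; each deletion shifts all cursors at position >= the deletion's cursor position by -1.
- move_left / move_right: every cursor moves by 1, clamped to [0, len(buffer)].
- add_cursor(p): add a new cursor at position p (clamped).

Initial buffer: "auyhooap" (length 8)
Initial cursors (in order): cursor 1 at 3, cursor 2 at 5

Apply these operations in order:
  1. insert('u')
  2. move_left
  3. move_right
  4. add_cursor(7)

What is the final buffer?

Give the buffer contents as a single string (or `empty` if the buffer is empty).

Answer: auyuhouoap

Derivation:
After op 1 (insert('u')): buffer="auyuhouoap" (len 10), cursors c1@4 c2@7, authorship ...1..2...
After op 2 (move_left): buffer="auyuhouoap" (len 10), cursors c1@3 c2@6, authorship ...1..2...
After op 3 (move_right): buffer="auyuhouoap" (len 10), cursors c1@4 c2@7, authorship ...1..2...
After op 4 (add_cursor(7)): buffer="auyuhouoap" (len 10), cursors c1@4 c2@7 c3@7, authorship ...1..2...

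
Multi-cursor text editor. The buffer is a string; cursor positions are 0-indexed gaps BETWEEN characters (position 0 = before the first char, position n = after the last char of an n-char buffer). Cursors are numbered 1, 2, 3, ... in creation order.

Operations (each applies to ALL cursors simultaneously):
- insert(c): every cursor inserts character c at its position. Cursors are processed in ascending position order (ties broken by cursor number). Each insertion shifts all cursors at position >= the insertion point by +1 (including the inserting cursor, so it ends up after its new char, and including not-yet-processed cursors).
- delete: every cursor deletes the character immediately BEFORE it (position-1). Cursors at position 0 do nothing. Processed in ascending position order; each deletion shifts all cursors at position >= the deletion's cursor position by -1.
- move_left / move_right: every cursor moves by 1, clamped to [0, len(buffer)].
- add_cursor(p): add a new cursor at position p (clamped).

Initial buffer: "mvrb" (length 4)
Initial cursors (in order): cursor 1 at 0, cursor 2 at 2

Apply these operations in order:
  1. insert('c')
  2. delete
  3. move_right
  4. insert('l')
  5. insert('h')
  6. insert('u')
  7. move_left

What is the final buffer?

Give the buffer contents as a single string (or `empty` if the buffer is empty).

After op 1 (insert('c')): buffer="cmvcrb" (len 6), cursors c1@1 c2@4, authorship 1..2..
After op 2 (delete): buffer="mvrb" (len 4), cursors c1@0 c2@2, authorship ....
After op 3 (move_right): buffer="mvrb" (len 4), cursors c1@1 c2@3, authorship ....
After op 4 (insert('l')): buffer="mlvrlb" (len 6), cursors c1@2 c2@5, authorship .1..2.
After op 5 (insert('h')): buffer="mlhvrlhb" (len 8), cursors c1@3 c2@7, authorship .11..22.
After op 6 (insert('u')): buffer="mlhuvrlhub" (len 10), cursors c1@4 c2@9, authorship .111..222.
After op 7 (move_left): buffer="mlhuvrlhub" (len 10), cursors c1@3 c2@8, authorship .111..222.

Answer: mlhuvrlhub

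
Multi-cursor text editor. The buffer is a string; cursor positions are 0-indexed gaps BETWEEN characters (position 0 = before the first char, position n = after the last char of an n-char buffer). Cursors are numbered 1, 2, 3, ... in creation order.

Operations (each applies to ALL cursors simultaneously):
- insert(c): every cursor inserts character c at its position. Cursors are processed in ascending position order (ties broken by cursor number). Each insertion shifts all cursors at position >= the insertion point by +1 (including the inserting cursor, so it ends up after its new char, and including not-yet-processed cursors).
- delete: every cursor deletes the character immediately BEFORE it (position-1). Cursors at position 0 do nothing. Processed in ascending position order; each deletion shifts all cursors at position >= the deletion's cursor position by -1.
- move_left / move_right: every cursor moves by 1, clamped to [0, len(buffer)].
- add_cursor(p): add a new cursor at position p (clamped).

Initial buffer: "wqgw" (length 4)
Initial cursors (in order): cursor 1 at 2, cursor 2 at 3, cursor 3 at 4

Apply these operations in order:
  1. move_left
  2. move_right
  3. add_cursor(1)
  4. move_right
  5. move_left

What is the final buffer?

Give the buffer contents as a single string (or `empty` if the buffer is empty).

Answer: wqgw

Derivation:
After op 1 (move_left): buffer="wqgw" (len 4), cursors c1@1 c2@2 c3@3, authorship ....
After op 2 (move_right): buffer="wqgw" (len 4), cursors c1@2 c2@3 c3@4, authorship ....
After op 3 (add_cursor(1)): buffer="wqgw" (len 4), cursors c4@1 c1@2 c2@3 c3@4, authorship ....
After op 4 (move_right): buffer="wqgw" (len 4), cursors c4@2 c1@3 c2@4 c3@4, authorship ....
After op 5 (move_left): buffer="wqgw" (len 4), cursors c4@1 c1@2 c2@3 c3@3, authorship ....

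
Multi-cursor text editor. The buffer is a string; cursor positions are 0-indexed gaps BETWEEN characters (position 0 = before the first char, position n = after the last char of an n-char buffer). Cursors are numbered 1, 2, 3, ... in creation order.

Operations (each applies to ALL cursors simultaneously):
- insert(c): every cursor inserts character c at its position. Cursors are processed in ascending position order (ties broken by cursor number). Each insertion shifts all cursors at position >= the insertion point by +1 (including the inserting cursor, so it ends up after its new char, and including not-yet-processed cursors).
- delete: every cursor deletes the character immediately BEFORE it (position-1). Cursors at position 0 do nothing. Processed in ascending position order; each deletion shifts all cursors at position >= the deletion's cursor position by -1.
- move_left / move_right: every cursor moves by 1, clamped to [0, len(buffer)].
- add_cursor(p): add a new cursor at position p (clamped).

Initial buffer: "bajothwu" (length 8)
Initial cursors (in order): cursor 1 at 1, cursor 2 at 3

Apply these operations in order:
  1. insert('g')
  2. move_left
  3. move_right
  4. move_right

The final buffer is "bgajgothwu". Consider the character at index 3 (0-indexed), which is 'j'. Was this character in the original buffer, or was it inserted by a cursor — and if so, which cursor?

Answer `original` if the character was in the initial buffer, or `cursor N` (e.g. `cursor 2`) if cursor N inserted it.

After op 1 (insert('g')): buffer="bgajgothwu" (len 10), cursors c1@2 c2@5, authorship .1..2.....
After op 2 (move_left): buffer="bgajgothwu" (len 10), cursors c1@1 c2@4, authorship .1..2.....
After op 3 (move_right): buffer="bgajgothwu" (len 10), cursors c1@2 c2@5, authorship .1..2.....
After op 4 (move_right): buffer="bgajgothwu" (len 10), cursors c1@3 c2@6, authorship .1..2.....
Authorship (.=original, N=cursor N): . 1 . . 2 . . . . .
Index 3: author = original

Answer: original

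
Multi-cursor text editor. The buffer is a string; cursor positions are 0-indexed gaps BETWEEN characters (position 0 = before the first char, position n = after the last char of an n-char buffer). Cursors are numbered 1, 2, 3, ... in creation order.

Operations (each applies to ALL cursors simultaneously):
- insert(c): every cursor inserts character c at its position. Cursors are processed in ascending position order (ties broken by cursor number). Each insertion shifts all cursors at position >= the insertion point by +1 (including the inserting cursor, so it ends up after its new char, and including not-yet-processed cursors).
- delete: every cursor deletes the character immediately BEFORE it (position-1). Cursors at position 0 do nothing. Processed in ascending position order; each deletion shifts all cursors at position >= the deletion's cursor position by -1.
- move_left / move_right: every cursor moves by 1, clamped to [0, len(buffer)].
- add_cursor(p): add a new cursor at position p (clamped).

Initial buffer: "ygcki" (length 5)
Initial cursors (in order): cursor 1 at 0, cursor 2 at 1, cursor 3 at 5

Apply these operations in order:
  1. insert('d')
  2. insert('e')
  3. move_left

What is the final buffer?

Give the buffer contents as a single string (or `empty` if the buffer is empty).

Answer: deydegckide

Derivation:
After op 1 (insert('d')): buffer="dydgckid" (len 8), cursors c1@1 c2@3 c3@8, authorship 1.2....3
After op 2 (insert('e')): buffer="deydegckide" (len 11), cursors c1@2 c2@5 c3@11, authorship 11.22....33
After op 3 (move_left): buffer="deydegckide" (len 11), cursors c1@1 c2@4 c3@10, authorship 11.22....33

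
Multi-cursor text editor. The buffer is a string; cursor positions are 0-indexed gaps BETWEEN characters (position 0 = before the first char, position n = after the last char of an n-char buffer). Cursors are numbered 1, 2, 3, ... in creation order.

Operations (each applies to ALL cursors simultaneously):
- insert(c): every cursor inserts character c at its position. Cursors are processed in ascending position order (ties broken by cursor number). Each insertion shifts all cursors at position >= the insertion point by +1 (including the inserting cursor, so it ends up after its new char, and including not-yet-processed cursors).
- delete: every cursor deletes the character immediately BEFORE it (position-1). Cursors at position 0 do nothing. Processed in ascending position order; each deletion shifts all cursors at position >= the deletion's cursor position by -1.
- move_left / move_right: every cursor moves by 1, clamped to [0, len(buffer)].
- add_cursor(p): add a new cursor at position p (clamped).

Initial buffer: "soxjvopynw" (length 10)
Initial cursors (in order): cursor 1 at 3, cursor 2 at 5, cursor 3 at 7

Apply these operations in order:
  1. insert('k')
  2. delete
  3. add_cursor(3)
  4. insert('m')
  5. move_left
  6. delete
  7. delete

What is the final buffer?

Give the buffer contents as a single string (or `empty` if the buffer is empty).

Answer: mmmynw

Derivation:
After op 1 (insert('k')): buffer="soxkjvkopkynw" (len 13), cursors c1@4 c2@7 c3@10, authorship ...1..2..3...
After op 2 (delete): buffer="soxjvopynw" (len 10), cursors c1@3 c2@5 c3@7, authorship ..........
After op 3 (add_cursor(3)): buffer="soxjvopynw" (len 10), cursors c1@3 c4@3 c2@5 c3@7, authorship ..........
After op 4 (insert('m')): buffer="soxmmjvmopmynw" (len 14), cursors c1@5 c4@5 c2@8 c3@11, authorship ...14..2..3...
After op 5 (move_left): buffer="soxmmjvmopmynw" (len 14), cursors c1@4 c4@4 c2@7 c3@10, authorship ...14..2..3...
After op 6 (delete): buffer="somjmomynw" (len 10), cursors c1@2 c4@2 c2@4 c3@6, authorship ..4.2.3...
After op 7 (delete): buffer="mmmynw" (len 6), cursors c1@0 c4@0 c2@1 c3@2, authorship 423...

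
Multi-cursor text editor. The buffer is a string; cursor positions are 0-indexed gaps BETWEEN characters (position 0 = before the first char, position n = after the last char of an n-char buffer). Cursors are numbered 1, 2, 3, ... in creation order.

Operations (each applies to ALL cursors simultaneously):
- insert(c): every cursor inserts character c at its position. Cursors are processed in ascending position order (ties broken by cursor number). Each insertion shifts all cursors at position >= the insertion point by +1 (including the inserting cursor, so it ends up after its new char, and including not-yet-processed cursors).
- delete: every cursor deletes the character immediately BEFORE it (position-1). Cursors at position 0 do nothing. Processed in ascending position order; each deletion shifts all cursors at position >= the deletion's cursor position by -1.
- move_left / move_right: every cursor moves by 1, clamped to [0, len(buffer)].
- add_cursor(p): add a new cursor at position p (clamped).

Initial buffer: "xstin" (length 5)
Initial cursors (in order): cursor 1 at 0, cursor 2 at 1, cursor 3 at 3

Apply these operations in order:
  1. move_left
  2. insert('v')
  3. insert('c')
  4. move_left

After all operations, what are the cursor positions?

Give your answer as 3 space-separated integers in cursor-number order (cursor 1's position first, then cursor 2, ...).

After op 1 (move_left): buffer="xstin" (len 5), cursors c1@0 c2@0 c3@2, authorship .....
After op 2 (insert('v')): buffer="vvxsvtin" (len 8), cursors c1@2 c2@2 c3@5, authorship 12..3...
After op 3 (insert('c')): buffer="vvccxsvctin" (len 11), cursors c1@4 c2@4 c3@8, authorship 1212..33...
After op 4 (move_left): buffer="vvccxsvctin" (len 11), cursors c1@3 c2@3 c3@7, authorship 1212..33...

Answer: 3 3 7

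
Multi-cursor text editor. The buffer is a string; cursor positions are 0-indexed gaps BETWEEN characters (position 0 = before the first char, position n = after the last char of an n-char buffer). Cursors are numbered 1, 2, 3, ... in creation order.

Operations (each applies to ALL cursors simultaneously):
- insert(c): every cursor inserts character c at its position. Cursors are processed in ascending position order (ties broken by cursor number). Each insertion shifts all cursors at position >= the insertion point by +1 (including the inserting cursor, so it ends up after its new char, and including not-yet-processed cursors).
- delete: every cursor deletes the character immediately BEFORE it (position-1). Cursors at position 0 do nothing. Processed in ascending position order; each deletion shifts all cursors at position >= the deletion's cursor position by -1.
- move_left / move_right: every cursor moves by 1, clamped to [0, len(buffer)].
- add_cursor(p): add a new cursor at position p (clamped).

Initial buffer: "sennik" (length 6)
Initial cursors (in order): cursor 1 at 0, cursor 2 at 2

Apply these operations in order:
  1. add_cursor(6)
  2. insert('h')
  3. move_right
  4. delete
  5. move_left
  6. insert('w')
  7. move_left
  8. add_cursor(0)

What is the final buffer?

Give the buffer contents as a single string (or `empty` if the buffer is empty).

After op 1 (add_cursor(6)): buffer="sennik" (len 6), cursors c1@0 c2@2 c3@6, authorship ......
After op 2 (insert('h')): buffer="hsehnnikh" (len 9), cursors c1@1 c2@4 c3@9, authorship 1..2....3
After op 3 (move_right): buffer="hsehnnikh" (len 9), cursors c1@2 c2@5 c3@9, authorship 1..2....3
After op 4 (delete): buffer="hehnik" (len 6), cursors c1@1 c2@3 c3@6, authorship 1.2...
After op 5 (move_left): buffer="hehnik" (len 6), cursors c1@0 c2@2 c3@5, authorship 1.2...
After op 6 (insert('w')): buffer="whewhniwk" (len 9), cursors c1@1 c2@4 c3@8, authorship 11.22..3.
After op 7 (move_left): buffer="whewhniwk" (len 9), cursors c1@0 c2@3 c3@7, authorship 11.22..3.
After op 8 (add_cursor(0)): buffer="whewhniwk" (len 9), cursors c1@0 c4@0 c2@3 c3@7, authorship 11.22..3.

Answer: whewhniwk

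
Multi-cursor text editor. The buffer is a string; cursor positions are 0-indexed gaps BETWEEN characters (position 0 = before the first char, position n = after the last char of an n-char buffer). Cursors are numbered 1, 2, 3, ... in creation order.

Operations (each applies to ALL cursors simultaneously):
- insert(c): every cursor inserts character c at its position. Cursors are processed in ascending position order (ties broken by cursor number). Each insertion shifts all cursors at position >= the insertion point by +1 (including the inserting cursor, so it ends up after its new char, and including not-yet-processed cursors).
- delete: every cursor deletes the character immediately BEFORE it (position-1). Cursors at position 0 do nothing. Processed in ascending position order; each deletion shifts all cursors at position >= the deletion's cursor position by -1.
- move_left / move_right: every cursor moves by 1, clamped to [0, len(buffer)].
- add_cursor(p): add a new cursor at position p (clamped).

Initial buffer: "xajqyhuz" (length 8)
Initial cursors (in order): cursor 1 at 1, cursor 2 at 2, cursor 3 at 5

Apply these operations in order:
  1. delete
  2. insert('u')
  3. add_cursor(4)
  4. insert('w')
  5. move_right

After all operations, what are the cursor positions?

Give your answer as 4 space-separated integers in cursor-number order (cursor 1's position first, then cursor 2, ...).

After op 1 (delete): buffer="jqhuz" (len 5), cursors c1@0 c2@0 c3@2, authorship .....
After op 2 (insert('u')): buffer="uujquhuz" (len 8), cursors c1@2 c2@2 c3@5, authorship 12..3...
After op 3 (add_cursor(4)): buffer="uujquhuz" (len 8), cursors c1@2 c2@2 c4@4 c3@5, authorship 12..3...
After op 4 (insert('w')): buffer="uuwwjqwuwhuz" (len 12), cursors c1@4 c2@4 c4@7 c3@9, authorship 1212..433...
After op 5 (move_right): buffer="uuwwjqwuwhuz" (len 12), cursors c1@5 c2@5 c4@8 c3@10, authorship 1212..433...

Answer: 5 5 10 8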